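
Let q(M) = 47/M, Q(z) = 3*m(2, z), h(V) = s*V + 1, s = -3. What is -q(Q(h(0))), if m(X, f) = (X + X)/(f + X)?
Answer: -47/4 ≈ -11.750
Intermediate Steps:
h(V) = 1 - 3*V (h(V) = -3*V + 1 = 1 - 3*V)
m(X, f) = 2*X/(X + f) (m(X, f) = (2*X)/(X + f) = 2*X/(X + f))
Q(z) = 12/(2 + z) (Q(z) = 3*(2*2/(2 + z)) = 3*(4/(2 + z)) = 12/(2 + z))
-q(Q(h(0))) = -47/(12/(2 + (1 - 3*0))) = -47/(12/(2 + (1 + 0))) = -47/(12/(2 + 1)) = -47/(12/3) = -47/(12*(1/3)) = -47/4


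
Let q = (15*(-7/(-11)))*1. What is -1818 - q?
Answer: -20103/11 ≈ -1827.5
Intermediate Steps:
q = 105/11 (q = (15*(-7*(-1/11)))*1 = (15*(7/11))*1 = (105/11)*1 = 105/11 ≈ 9.5455)
-1818 - q = -1818 - 1*105/11 = -1818 - 105/11 = -20103/11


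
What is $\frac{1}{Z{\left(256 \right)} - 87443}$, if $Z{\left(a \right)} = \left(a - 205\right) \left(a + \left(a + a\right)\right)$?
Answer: $- \frac{1}{48275} \approx -2.0715 \cdot 10^{-5}$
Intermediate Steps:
$Z{\left(a \right)} = 3 a \left(-205 + a\right)$ ($Z{\left(a \right)} = \left(-205 + a\right) \left(a + 2 a\right) = \left(-205 + a\right) 3 a = 3 a \left(-205 + a\right)$)
$\frac{1}{Z{\left(256 \right)} - 87443} = \frac{1}{3 \cdot 256 \left(-205 + 256\right) - 87443} = \frac{1}{3 \cdot 256 \cdot 51 - 87443} = \frac{1}{39168 - 87443} = \frac{1}{-48275} = - \frac{1}{48275}$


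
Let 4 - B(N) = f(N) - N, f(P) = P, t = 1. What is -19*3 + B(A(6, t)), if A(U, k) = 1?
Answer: -53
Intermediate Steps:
B(N) = 4 (B(N) = 4 - (N - N) = 4 - 1*0 = 4 + 0 = 4)
-19*3 + B(A(6, t)) = -19*3 + 4 = -57 + 4 = -53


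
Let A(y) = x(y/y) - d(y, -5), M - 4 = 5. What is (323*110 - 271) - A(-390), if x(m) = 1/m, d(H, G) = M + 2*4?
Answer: 35275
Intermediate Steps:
M = 9 (M = 4 + 5 = 9)
d(H, G) = 17 (d(H, G) = 9 + 2*4 = 9 + 8 = 17)
A(y) = -16 (A(y) = 1/(y/y) - 1*17 = 1/1 - 17 = 1 - 17 = -16)
(323*110 - 271) - A(-390) = (323*110 - 271) - 1*(-16) = (35530 - 271) + 16 = 35259 + 16 = 35275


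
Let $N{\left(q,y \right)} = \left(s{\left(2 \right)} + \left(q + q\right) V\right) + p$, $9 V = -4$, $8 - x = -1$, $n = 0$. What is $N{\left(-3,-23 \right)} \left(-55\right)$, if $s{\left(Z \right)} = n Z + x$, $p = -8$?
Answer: $- \frac{605}{3} \approx -201.67$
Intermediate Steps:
$x = 9$ ($x = 8 - -1 = 8 + 1 = 9$)
$V = - \frac{4}{9}$ ($V = \frac{1}{9} \left(-4\right) = - \frac{4}{9} \approx -0.44444$)
$s{\left(Z \right)} = 9$ ($s{\left(Z \right)} = 0 Z + 9 = 0 + 9 = 9$)
$N{\left(q,y \right)} = 1 - \frac{8 q}{9}$ ($N{\left(q,y \right)} = \left(9 + \left(q + q\right) \left(- \frac{4}{9}\right)\right) - 8 = \left(9 + 2 q \left(- \frac{4}{9}\right)\right) - 8 = \left(9 - \frac{8 q}{9}\right) - 8 = 1 - \frac{8 q}{9}$)
$N{\left(-3,-23 \right)} \left(-55\right) = \left(1 - - \frac{8}{3}\right) \left(-55\right) = \left(1 + \frac{8}{3}\right) \left(-55\right) = \frac{11}{3} \left(-55\right) = - \frac{605}{3}$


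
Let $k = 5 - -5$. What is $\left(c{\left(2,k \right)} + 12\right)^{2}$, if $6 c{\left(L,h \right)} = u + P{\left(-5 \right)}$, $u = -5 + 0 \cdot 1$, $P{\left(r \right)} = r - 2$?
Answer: $100$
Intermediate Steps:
$P{\left(r \right)} = -2 + r$
$k = 10$ ($k = 5 + 5 = 10$)
$u = -5$ ($u = -5 + 0 = -5$)
$c{\left(L,h \right)} = -2$ ($c{\left(L,h \right)} = \frac{-5 - 7}{6} = \frac{1}{6} \left(-12\right) = -2$)
$\left(c{\left(2,k \right)} + 12\right)^{2} = \left(-2 + 12\right)^{2} = 10^{2} = 100$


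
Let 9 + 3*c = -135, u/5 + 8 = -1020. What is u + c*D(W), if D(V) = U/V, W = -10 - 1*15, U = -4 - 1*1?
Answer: -25748/5 ≈ -5149.6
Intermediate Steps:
u = -5140 (u = -40 + 5*(-1020) = -40 - 5100 = -5140)
U = -5 (U = -4 - 1 = -5)
c = -48 (c = -3 + (1/3)*(-135) = -3 - 45 = -48)
W = -25 (W = -10 - 15 = -25)
D(V) = -5/V
u + c*D(W) = -5140 - (-240)/(-25) = -5140 - (-240)*(-1)/25 = -5140 - 48*1/5 = -5140 - 48/5 = -25748/5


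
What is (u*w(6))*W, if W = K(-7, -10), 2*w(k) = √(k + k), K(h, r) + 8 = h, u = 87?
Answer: -1305*√3 ≈ -2260.3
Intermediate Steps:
K(h, r) = -8 + h
w(k) = √2*√k/2 (w(k) = √(k + k)/2 = √(2*k)/2 = (√2*√k)/2 = √2*√k/2)
W = -15 (W = -8 - 7 = -15)
(u*w(6))*W = (87*(√2*√6/2))*(-15) = (87*√3)*(-15) = -1305*√3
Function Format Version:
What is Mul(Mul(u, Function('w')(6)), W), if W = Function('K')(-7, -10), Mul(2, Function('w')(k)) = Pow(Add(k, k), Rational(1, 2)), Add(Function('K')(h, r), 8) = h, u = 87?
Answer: Mul(-1305, Pow(3, Rational(1, 2))) ≈ -2260.3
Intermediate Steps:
Function('K')(h, r) = Add(-8, h)
Function('w')(k) = Mul(Rational(1, 2), Pow(2, Rational(1, 2)), Pow(k, Rational(1, 2))) (Function('w')(k) = Mul(Rational(1, 2), Pow(Add(k, k), Rational(1, 2))) = Mul(Rational(1, 2), Pow(Mul(2, k), Rational(1, 2))) = Mul(Rational(1, 2), Mul(Pow(2, Rational(1, 2)), Pow(k, Rational(1, 2)))) = Mul(Rational(1, 2), Pow(2, Rational(1, 2)), Pow(k, Rational(1, 2))))
W = -15 (W = Add(-8, -7) = -15)
Mul(Mul(u, Function('w')(6)), W) = Mul(Mul(87, Mul(Rational(1, 2), Pow(2, Rational(1, 2)), Pow(6, Rational(1, 2)))), -15) = Mul(Mul(87, Pow(3, Rational(1, 2))), -15) = Mul(-1305, Pow(3, Rational(1, 2)))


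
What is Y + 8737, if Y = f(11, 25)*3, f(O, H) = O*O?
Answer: 9100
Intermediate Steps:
f(O, H) = O²
Y = 363 (Y = 11²*3 = 121*3 = 363)
Y + 8737 = 363 + 8737 = 9100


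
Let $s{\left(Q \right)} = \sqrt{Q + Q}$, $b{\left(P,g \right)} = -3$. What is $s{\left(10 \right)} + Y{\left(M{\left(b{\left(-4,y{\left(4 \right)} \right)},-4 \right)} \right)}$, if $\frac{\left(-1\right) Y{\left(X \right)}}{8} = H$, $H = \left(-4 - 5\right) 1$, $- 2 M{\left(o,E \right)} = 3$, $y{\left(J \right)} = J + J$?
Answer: $72 + 2 \sqrt{5} \approx 76.472$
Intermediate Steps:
$y{\left(J \right)} = 2 J$
$M{\left(o,E \right)} = - \frac{3}{2}$ ($M{\left(o,E \right)} = \left(- \frac{1}{2}\right) 3 = - \frac{3}{2}$)
$s{\left(Q \right)} = \sqrt{2} \sqrt{Q}$ ($s{\left(Q \right)} = \sqrt{2 Q} = \sqrt{2} \sqrt{Q}$)
$H = -9$ ($H = \left(-9\right) 1 = -9$)
$Y{\left(X \right)} = 72$ ($Y{\left(X \right)} = \left(-8\right) \left(-9\right) = 72$)
$s{\left(10 \right)} + Y{\left(M{\left(b{\left(-4,y{\left(4 \right)} \right)},-4 \right)} \right)} = \sqrt{2} \sqrt{10} + 72 = 2 \sqrt{5} + 72 = 72 + 2 \sqrt{5}$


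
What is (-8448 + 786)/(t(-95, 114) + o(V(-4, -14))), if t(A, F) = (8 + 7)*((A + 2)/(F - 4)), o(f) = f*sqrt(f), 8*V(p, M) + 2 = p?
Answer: 27869248/46249 - 2472272*I*sqrt(3)/138747 ≈ 602.59 - 30.863*I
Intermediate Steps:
V(p, M) = -1/4 + p/8
o(f) = f**(3/2)
t(A, F) = 15*(2 + A)/(-4 + F) (t(A, F) = 15*((2 + A)/(-4 + F)) = 15*(2 + A)/(-4 + F))
(-8448 + 786)/(t(-95, 114) + o(V(-4, -14))) = (-8448 + 786)/(15*(2 - 95)/(-4 + 114) + (-1/4 + (1/8)*(-4))**(3/2)) = -7662/(15*(-93)/110 + (-1/4 - 1/2)**(3/2)) = -7662/(15*(1/110)*(-93) + (-3/4)**(3/2)) = -7662/(-279/22 - 3*I*sqrt(3)/8)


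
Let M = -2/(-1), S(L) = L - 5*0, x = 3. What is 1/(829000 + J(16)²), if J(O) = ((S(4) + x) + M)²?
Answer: 1/835561 ≈ 1.1968e-6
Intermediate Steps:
S(L) = L (S(L) = L + 0 = L)
M = 2 (M = -2*(-1) = 2)
J(O) = 81 (J(O) = ((4 + 3) + 2)² = (7 + 2)² = 9² = 81)
1/(829000 + J(16)²) = 1/(829000 + 81²) = 1/(829000 + 6561) = 1/835561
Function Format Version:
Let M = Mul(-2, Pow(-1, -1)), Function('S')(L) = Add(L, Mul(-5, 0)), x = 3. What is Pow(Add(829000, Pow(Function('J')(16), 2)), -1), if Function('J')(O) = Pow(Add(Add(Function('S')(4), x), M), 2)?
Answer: Rational(1, 835561) ≈ 1.1968e-6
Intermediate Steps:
Function('S')(L) = L (Function('S')(L) = Add(L, 0) = L)
M = 2 (M = Mul(-2, -1) = 2)
Function('J')(O) = 81 (Function('J')(O) = Pow(Add(Add(4, 3), 2), 2) = Pow(Add(7, 2), 2) = Pow(9, 2) = 81)
Pow(Add(829000, Pow(Function('J')(16), 2)), -1) = Pow(Add(829000, Pow(81, 2)), -1) = Pow(Add(829000, 6561), -1) = Pow(835561, -1) = Rational(1, 835561)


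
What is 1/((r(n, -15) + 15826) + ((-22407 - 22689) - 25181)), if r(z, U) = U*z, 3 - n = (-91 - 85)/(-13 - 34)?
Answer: -47/2558672 ≈ -1.8369e-5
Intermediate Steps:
n = -35/47 (n = 3 - (-91 - 85)/(-13 - 34) = 3 - (-176)/(-47) = 3 - (-176)*(-1)/47 = 3 - 1*176/47 = 3 - 176/47 = -35/47 ≈ -0.74468)
1/((r(n, -15) + 15826) + ((-22407 - 22689) - 25181)) = 1/((-15*(-35/47) + 15826) + ((-22407 - 22689) - 25181)) = 1/((525/47 + 15826) + (-45096 - 25181)) = 1/(744347/47 - 70277) = 1/(-2558672/47) = -47/2558672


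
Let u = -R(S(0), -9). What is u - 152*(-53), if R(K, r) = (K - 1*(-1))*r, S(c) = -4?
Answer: 8029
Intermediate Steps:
R(K, r) = r*(1 + K) (R(K, r) = (K + 1)*r = (1 + K)*r = r*(1 + K))
u = -27 (u = -(-9)*(1 - 4) = -(-9)*(-3) = -1*27 = -27)
u - 152*(-53) = -27 - 152*(-53) = -27 + 8056 = 8029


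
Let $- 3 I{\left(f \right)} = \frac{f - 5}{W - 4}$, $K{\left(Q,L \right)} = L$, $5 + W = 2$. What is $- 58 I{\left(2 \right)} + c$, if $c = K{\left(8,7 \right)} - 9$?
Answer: $\frac{44}{7} \approx 6.2857$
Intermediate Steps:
$W = -3$ ($W = -5 + 2 = -3$)
$c = -2$ ($c = 7 - 9 = -2$)
$I{\left(f \right)} = - \frac{5}{21} + \frac{f}{21}$ ($I{\left(f \right)} = - \frac{\left(f - 5\right) \frac{1}{-3 - 4}}{3} = - \frac{\left(-5 + f\right) \frac{1}{-7}}{3} = - \frac{\left(-5 + f\right) \left(- \frac{1}{7}\right)}{3} = - \frac{\frac{5}{7} - \frac{f}{7}}{3} = - \frac{5}{21} + \frac{f}{21}$)
$- 58 I{\left(2 \right)} + c = - 58 \left(- \frac{5}{21} + \frac{1}{21} \cdot 2\right) - 2 = - 58 \left(- \frac{5}{21} + \frac{2}{21}\right) - 2 = \left(-58\right) \left(- \frac{1}{7}\right) - 2 = \frac{58}{7} - 2 = \frac{44}{7}$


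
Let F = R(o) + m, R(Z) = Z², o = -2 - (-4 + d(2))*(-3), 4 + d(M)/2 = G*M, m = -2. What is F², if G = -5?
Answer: 92198404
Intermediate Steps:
d(M) = -8 - 10*M (d(M) = -8 + 2*(-5*M) = -8 - 10*M)
o = -98 (o = -2 - (-4 + (-8 - 10*2))*(-3) = -2 - (-4 + (-8 - 20))*(-3) = -2 - (-4 - 28)*(-3) = -2 - (-32)*(-3) = -2 - 1*96 = -2 - 96 = -98)
F = 9602 (F = (-98)² - 2 = 9604 - 2 = 9602)
F² = 9602² = 92198404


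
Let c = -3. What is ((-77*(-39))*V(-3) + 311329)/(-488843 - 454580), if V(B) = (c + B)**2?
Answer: -419437/943423 ≈ -0.44459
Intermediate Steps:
V(B) = (-3 + B)**2
((-77*(-39))*V(-3) + 311329)/(-488843 - 454580) = ((-77*(-39))*(-3 - 3)**2 + 311329)/(-488843 - 454580) = (3003*(-6)**2 + 311329)/(-943423) = (3003*36 + 311329)*(-1/943423) = (108108 + 311329)*(-1/943423) = 419437*(-1/943423) = -419437/943423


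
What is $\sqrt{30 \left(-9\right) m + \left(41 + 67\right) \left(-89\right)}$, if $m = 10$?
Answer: $18 i \sqrt{38} \approx 110.96 i$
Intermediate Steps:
$\sqrt{30 \left(-9\right) m + \left(41 + 67\right) \left(-89\right)} = \sqrt{30 \left(-9\right) 10 + \left(41 + 67\right) \left(-89\right)} = \sqrt{\left(-270\right) 10 + 108 \left(-89\right)} = \sqrt{-2700 - 9612} = \sqrt{-12312} = 18 i \sqrt{38}$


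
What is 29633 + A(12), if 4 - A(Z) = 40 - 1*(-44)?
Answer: 29553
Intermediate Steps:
A(Z) = -80 (A(Z) = 4 - (40 - 1*(-44)) = 4 - (40 + 44) = 4 - 1*84 = 4 - 84 = -80)
29633 + A(12) = 29633 - 80 = 29553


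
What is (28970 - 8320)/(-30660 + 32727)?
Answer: 20650/2067 ≈ 9.9903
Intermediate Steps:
(28970 - 8320)/(-30660 + 32727) = 20650/2067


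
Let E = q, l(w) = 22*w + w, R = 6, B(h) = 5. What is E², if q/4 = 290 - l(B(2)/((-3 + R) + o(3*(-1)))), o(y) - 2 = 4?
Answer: 99600400/81 ≈ 1.2296e+6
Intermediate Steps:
o(y) = 6 (o(y) = 2 + 4 = 6)
l(w) = 23*w
q = 9980/9 (q = 4*(290 - 23*5/((-3 + 6) + 6)) = 4*(290 - 23*5/(3 + 6)) = 4*(290 - 23*5/9) = 4*(290 - 1*115/9) = 4*(290 - 115/9) = 4*(2495/9) = 9980/9 ≈ 1108.9)
E = 9980/9 ≈ 1108.9
E² = (9980/9)² = 99600400/81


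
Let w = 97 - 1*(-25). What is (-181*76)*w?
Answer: -1678232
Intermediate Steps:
w = 122 (w = 97 + 25 = 122)
(-181*76)*w = -181*76*122 = -13756*122 = -1678232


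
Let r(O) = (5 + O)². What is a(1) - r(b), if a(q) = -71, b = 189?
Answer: -37707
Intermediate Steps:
a(1) - r(b) = -71 - (5 + 189)² = -71 - 1*194² = -71 - 1*37636 = -71 - 37636 = -37707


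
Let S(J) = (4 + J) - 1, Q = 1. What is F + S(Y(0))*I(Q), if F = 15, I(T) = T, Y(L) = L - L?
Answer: 18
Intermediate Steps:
Y(L) = 0
S(J) = 3 + J
F + S(Y(0))*I(Q) = 15 + (3 + 0)*1 = 15 + 3*1 = 15 + 3 = 18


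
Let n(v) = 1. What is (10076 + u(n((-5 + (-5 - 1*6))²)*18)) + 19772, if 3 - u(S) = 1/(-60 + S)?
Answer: 1253743/42 ≈ 29851.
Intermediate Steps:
u(S) = 3 - 1/(-60 + S)
(10076 + u(n((-5 + (-5 - 1*6))²)*18)) + 19772 = (10076 + (-181 + 3*(1*18))/(-60 + 1*18)) + 19772 = (10076 + (-181 + 3*18)/(-60 + 18)) + 19772 = (10076 + (-181 + 54)/(-42)) + 19772 = (10076 - 1/42*(-127)) + 19772 = (10076 + 127/42) + 19772 = 423319/42 + 19772 = 1253743/42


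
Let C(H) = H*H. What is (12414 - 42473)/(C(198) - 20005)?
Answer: -30059/19199 ≈ -1.5657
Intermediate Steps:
C(H) = H²
(12414 - 42473)/(C(198) - 20005) = (12414 - 42473)/(198² - 20005) = -30059/(39204 - 20005) = -30059/19199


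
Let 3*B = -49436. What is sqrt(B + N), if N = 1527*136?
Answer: 2*sqrt(430185)/3 ≈ 437.26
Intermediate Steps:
B = -49436/3 (B = (1/3)*(-49436) = -49436/3 ≈ -16479.)
N = 207672
sqrt(B + N) = sqrt(-49436/3 + 207672) = sqrt(573580/3) = 2*sqrt(430185)/3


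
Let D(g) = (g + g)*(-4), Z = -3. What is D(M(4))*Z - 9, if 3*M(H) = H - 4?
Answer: -9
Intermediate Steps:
M(H) = -4/3 + H/3 (M(H) = (H - 4)/3 = (-4 + H)/3 = -4/3 + H/3)
D(g) = -8*g (D(g) = (2*g)*(-4) = -8*g)
D(M(4))*Z - 9 = -8*(-4/3 + (1/3)*4)*(-3) - 9 = -8*(-4/3 + 4/3)*(-3) - 9 = -8*0*(-3) - 9 = 0*(-3) - 9 = 0 - 9 = -9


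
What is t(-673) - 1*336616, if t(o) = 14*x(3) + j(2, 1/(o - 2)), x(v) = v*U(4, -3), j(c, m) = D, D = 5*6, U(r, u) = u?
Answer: -336712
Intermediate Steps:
D = 30
j(c, m) = 30
x(v) = -3*v (x(v) = v*(-3) = -3*v)
t(o) = -96 (t(o) = 14*(-3*3) + 30 = 14*(-9) + 30 = -126 + 30 = -96)
t(-673) - 1*336616 = -96 - 1*336616 = -96 - 336616 = -336712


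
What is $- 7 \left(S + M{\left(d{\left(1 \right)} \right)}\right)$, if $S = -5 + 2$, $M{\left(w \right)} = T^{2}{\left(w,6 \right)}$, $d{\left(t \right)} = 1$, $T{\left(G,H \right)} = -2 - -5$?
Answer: $-42$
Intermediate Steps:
$T{\left(G,H \right)} = 3$ ($T{\left(G,H \right)} = -2 + 5 = 3$)
$M{\left(w \right)} = 9$ ($M{\left(w \right)} = 3^{2} = 9$)
$S = -3$
$- 7 \left(S + M{\left(d{\left(1 \right)} \right)}\right) = - 7 \left(-3 + 9\right) = \left(-7\right) 6 = -42$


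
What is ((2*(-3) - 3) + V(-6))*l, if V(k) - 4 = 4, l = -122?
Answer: 122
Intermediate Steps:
V(k) = 8 (V(k) = 4 + 4 = 8)
((2*(-3) - 3) + V(-6))*l = ((2*(-3) - 3) + 8)*(-122) = ((-6 - 3) + 8)*(-122) = (-9 + 8)*(-122) = -1*(-122) = 122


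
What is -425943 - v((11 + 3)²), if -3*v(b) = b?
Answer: -1277633/3 ≈ -4.2588e+5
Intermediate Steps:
v(b) = -b/3
-425943 - v((11 + 3)²) = -425943 - (-1)*(11 + 3)²/3 = -425943 - (-1)*14²/3 = -425943 - (-1)*196/3 = -425943 - 1*(-196/3) = -425943 + 196/3 = -1277633/3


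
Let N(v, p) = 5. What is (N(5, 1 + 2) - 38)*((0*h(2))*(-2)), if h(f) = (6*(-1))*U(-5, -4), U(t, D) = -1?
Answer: 0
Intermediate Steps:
h(f) = 6 (h(f) = (6*(-1))*(-1) = -6*(-1) = 6)
(N(5, 1 + 2) - 38)*((0*h(2))*(-2)) = (5 - 38)*((0*6)*(-2)) = -0*(-2) = -33*0 = 0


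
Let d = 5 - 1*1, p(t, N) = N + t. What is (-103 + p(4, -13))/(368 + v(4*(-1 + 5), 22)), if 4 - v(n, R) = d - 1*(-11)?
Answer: -16/51 ≈ -0.31373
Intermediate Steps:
d = 4 (d = 5 - 1 = 4)
v(n, R) = -11 (v(n, R) = 4 - (4 - 1*(-11)) = 4 - (4 + 11) = 4 - 1*15 = 4 - 15 = -11)
(-103 + p(4, -13))/(368 + v(4*(-1 + 5), 22)) = (-103 + (-13 + 4))/(368 - 11) = (-103 - 9)/357 = -112*1/357 = -16/51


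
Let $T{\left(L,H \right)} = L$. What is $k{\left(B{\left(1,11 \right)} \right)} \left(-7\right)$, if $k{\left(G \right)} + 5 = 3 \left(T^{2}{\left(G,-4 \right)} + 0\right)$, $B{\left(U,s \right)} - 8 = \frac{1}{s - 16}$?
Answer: $- \frac{31066}{25} \approx -1242.6$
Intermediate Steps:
$B{\left(U,s \right)} = 8 + \frac{1}{-16 + s}$ ($B{\left(U,s \right)} = 8 + \frac{1}{s - 16} = 8 + \frac{1}{-16 + s}$)
$k{\left(G \right)} = -5 + 3 G^{2}$ ($k{\left(G \right)} = -5 + 3 \left(G^{2} + 0\right) = -5 + 3 G^{2}$)
$k{\left(B{\left(1,11 \right)} \right)} \left(-7\right) = \left(-5 + 3 \left(\frac{-127 + 8 \cdot 11}{-16 + 11}\right)^{2}\right) \left(-7\right) = \left(-5 + 3 \left(\frac{-127 + 88}{-5}\right)^{2}\right) \left(-7\right) = \left(-5 + 3 \left(\left(- \frac{1}{5}\right) \left(-39\right)\right)^{2}\right) \left(-7\right) = \left(-5 + 3 \left(\frac{39}{5}\right)^{2}\right) \left(-7\right) = \left(-5 + 3 \cdot \frac{1521}{25}\right) \left(-7\right) = \left(-5 + \frac{4563}{25}\right) \left(-7\right) = \frac{4438}{25} \left(-7\right) = - \frac{31066}{25}$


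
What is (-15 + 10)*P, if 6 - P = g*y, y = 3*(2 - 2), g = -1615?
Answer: -30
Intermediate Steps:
y = 0 (y = 3*0 = 0)
P = 6 (P = 6 - (-1615)*0 = 6 - 1*0 = 6 + 0 = 6)
(-15 + 10)*P = (-15 + 10)*6 = -5*6 = -30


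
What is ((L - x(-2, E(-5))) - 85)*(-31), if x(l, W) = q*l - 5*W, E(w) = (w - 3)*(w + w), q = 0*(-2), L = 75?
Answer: -12090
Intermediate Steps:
q = 0
E(w) = 2*w*(-3 + w) (E(w) = (-3 + w)*(2*w) = 2*w*(-3 + w))
x(l, W) = -5*W (x(l, W) = 0*l - 5*W = 0 - 5*W = -5*W)
((L - x(-2, E(-5))) - 85)*(-31) = ((75 - (-5)*2*(-5)*(-3 - 5)) - 85)*(-31) = ((75 - (-5)*2*(-5)*(-8)) - 85)*(-31) = ((75 - (-5)*80) - 85)*(-31) = ((75 - 1*(-400)) - 85)*(-31) = ((75 + 400) - 85)*(-31) = (475 - 85)*(-31) = 390*(-31) = -12090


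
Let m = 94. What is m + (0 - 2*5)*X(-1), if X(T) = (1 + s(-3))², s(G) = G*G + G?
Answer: -396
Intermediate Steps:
s(G) = G + G² (s(G) = G² + G = G + G²)
X(T) = 49 (X(T) = (1 - 3*(1 - 3))² = (1 - 3*(-2))² = (1 + 6)² = 7² = 49)
m + (0 - 2*5)*X(-1) = 94 + (0 - 2*5)*49 = 94 + (0 - 10)*49 = 94 - 10*49 = 94 - 490 = -396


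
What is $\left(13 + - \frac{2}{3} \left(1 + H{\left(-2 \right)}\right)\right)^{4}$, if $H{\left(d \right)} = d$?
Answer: $\frac{2825761}{81} \approx 34886.0$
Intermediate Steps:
$\left(13 + - \frac{2}{3} \left(1 + H{\left(-2 \right)}\right)\right)^{4} = \left(13 + - \frac{2}{3} \left(1 - 2\right)\right)^{4} = \left(13 + \left(-2\right) \frac{1}{3} \left(-1\right)\right)^{4} = \left(13 - - \frac{2}{3}\right)^{4} = \left(13 + \frac{2}{3}\right)^{4} = \left(\frac{41}{3}\right)^{4} = \frac{2825761}{81}$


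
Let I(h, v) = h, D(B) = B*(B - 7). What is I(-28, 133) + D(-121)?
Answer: 15460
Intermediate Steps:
D(B) = B*(-7 + B)
I(-28, 133) + D(-121) = -28 - 121*(-7 - 121) = -28 - 121*(-128) = -28 + 15488 = 15460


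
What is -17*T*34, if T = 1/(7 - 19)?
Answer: 289/6 ≈ 48.167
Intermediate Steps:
T = -1/12 (T = 1/(-12) = -1/12 ≈ -0.083333)
-17*T*34 = -17*(-1/12)*34 = (17/12)*34 = 289/6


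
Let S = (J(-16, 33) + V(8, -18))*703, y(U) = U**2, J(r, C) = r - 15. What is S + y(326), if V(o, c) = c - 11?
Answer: 64096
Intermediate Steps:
V(o, c) = -11 + c
J(r, C) = -15 + r
S = -42180 (S = ((-15 - 16) + (-11 - 18))*703 = (-31 - 29)*703 = -60*703 = -42180)
S + y(326) = -42180 + 326**2 = -42180 + 106276 = 64096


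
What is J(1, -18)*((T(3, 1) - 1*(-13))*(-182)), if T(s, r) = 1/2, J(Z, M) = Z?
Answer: -2457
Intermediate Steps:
T(s, r) = 1/2
J(1, -18)*((T(3, 1) - 1*(-13))*(-182)) = 1*((1/2 - 1*(-13))*(-182)) = 1*((1/2 + 13)*(-182)) = 1*((27/2)*(-182)) = 1*(-2457) = -2457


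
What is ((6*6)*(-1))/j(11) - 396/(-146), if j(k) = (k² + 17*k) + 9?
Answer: 60138/23141 ≈ 2.5988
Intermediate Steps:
j(k) = 9 + k² + 17*k
((6*6)*(-1))/j(11) - 396/(-146) = ((6*6)*(-1))/(9 + 11² + 17*11) - 396/(-146) = (36*(-1))/(9 + 121 + 187) - 396*(-1/146) = -36/317 + 198/73 = 60138/23141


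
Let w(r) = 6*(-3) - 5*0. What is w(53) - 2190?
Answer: -2208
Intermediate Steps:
w(r) = -18 (w(r) = -18 + 0 = -18)
w(53) - 2190 = -18 - 2190 = -2208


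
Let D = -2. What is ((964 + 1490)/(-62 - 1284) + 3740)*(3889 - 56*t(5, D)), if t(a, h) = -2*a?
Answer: 11192763057/673 ≈ 1.6631e+7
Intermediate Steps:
((964 + 1490)/(-62 - 1284) + 3740)*(3889 - 56*t(5, D)) = ((964 + 1490)/(-62 - 1284) + 3740)*(3889 - (-112)*5) = (2454/(-1346) + 3740)*(3889 - 56*(-10)) = (2454*(-1/1346) + 3740)*(3889 + 560) = (-1227/673 + 3740)*4449 = (2515793/673)*4449 = 11192763057/673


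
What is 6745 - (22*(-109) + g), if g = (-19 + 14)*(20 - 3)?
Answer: 9228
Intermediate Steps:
g = -85 (g = -5*17 = -85)
6745 - (22*(-109) + g) = 6745 - (22*(-109) - 85) = 6745 - (-2398 - 85) = 6745 - 1*(-2483) = 6745 + 2483 = 9228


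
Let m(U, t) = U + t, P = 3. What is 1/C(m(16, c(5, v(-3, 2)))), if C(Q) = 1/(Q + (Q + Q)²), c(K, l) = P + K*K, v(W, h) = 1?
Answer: 7788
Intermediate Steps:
c(K, l) = 3 + K² (c(K, l) = 3 + K*K = 3 + K²)
C(Q) = 1/(Q + 4*Q²) (C(Q) = 1/(Q + (2*Q)²) = 1/(Q + 4*Q²))
1/C(m(16, c(5, v(-3, 2)))) = 1/(1/((16 + (3 + 5²))*(1 + 4*(16 + (3 + 5²))))) = 1/(1/((16 + (3 + 25))*(1 + 4*(16 + (3 + 25))))) = 1/(1/((16 + 28)*(1 + 4*(16 + 28)))) = 1/(1/(44*(1 + 4*44))) = 1/(1/(44*(1 + 176))) = 1/((1/44)/177) = 1/((1/44)*(1/177)) = 1/(1/7788) = 7788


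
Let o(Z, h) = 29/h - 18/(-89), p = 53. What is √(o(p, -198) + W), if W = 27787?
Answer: √958761127126/5874 ≈ 166.69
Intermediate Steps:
o(Z, h) = 18/89 + 29/h (o(Z, h) = 29/h - 18*(-1/89) = 29/h + 18/89 = 18/89 + 29/h)
√(o(p, -198) + W) = √((18/89 + 29/(-198)) + 27787) = √((18/89 + 29*(-1/198)) + 27787) = √((18/89 - 29/198) + 27787) = √(983/17622 + 27787) = √(489663497/17622) = √958761127126/5874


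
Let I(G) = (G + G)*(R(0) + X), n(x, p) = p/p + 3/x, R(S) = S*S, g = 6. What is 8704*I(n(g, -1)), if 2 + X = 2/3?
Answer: -34816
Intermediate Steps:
X = -4/3 (X = -2 + 2/3 = -2 + 2*(⅓) = -2 + ⅔ = -4/3 ≈ -1.3333)
R(S) = S²
n(x, p) = 1 + 3/x
I(G) = -8*G/3 (I(G) = (G + G)*(0² - 4/3) = (2*G)*(0 - 4/3) = (2*G)*(-4/3) = -8*G/3)
8704*I(n(g, -1)) = 8704*(-8*(3 + 6)/(3*6)) = 8704*(-4*9/9) = 8704*(-8/3*3/2) = 8704*(-4) = -34816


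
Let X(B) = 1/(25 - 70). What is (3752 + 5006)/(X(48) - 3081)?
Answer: -197055/69323 ≈ -2.8426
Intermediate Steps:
X(B) = -1/45 (X(B) = 1/(-45) = -1/45)
(3752 + 5006)/(X(48) - 3081) = (3752 + 5006)/(-1/45 - 3081) = 8758/(-138646/45) = 8758*(-45/138646) = -197055/69323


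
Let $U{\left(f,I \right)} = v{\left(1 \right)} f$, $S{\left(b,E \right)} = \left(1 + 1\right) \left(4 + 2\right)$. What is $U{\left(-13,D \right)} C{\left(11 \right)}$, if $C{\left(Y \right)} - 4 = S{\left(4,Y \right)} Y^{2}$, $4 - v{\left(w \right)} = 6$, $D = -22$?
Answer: $37856$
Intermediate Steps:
$v{\left(w \right)} = -2$ ($v{\left(w \right)} = 4 - 6 = -2$)
$S{\left(b,E \right)} = 12$ ($S{\left(b,E \right)} = 2 \cdot 6 = 12$)
$C{\left(Y \right)} = 4 + 12 Y^{2}$
$U{\left(f,I \right)} = - 2 f$
$U{\left(-13,D \right)} C{\left(11 \right)} = \left(-2\right) \left(-13\right) \left(4 + 12 \cdot 11^{2}\right) = 26 \left(4 + 12 \cdot 121\right) = 26 \left(4 + 1452\right) = 26 \cdot 1456 = 37856$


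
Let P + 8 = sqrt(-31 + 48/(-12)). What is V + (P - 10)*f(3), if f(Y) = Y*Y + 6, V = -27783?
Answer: -28053 + 15*I*sqrt(35) ≈ -28053.0 + 88.741*I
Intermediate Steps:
P = -8 + I*sqrt(35) (P = -8 + sqrt(-31 + 48/(-12)) = -8 + sqrt(-31 + 48*(-1/12)) = -8 + sqrt(-31 - 4) = -8 + sqrt(-35) = -8 + I*sqrt(35) ≈ -8.0 + 5.9161*I)
f(Y) = 6 + Y**2 (f(Y) = Y**2 + 6 = 6 + Y**2)
V + (P - 10)*f(3) = -27783 + ((-8 + I*sqrt(35)) - 10)*(6 + 3**2) = -27783 + (-18 + I*sqrt(35))*(6 + 9) = -27783 + (-18 + I*sqrt(35))*15 = -27783 + (-270 + 15*I*sqrt(35)) = -28053 + 15*I*sqrt(35)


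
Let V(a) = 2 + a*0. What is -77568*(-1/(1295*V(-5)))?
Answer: 38784/1295 ≈ 29.949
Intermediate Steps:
V(a) = 2 (V(a) = 2 + 0 = 2)
-77568*(-1/(1295*V(-5))) = -77568/((2*35)*(-37)) = -77568/(70*(-37)) = -77568/(-2590) = -77568*(-1/2590) = 38784/1295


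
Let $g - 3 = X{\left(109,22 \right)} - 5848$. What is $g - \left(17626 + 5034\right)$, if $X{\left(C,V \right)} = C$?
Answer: $-28396$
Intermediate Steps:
$g = -5736$ ($g = 3 + \left(109 - 5848\right) = 3 - 5739 = -5736$)
$g - \left(17626 + 5034\right) = -5736 - \left(17626 + 5034\right) = -5736 - 22660 = -28396$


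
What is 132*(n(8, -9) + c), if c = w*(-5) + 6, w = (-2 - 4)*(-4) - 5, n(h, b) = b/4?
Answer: -12045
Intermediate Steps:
n(h, b) = b/4 (n(h, b) = b*(1/4) = b/4)
w = 19 (w = -6*(-4) - 5 = 24 - 5 = 19)
c = -89 (c = 19*(-5) + 6 = -95 + 6 = -89)
132*(n(8, -9) + c) = 132*((1/4)*(-9) - 89) = 132*(-9/4 - 89) = 132*(-365/4) = -12045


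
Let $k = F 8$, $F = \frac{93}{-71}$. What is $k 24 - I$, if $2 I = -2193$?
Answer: $\frac{119991}{142} \approx 845.01$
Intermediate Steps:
$F = - \frac{93}{71}$ ($F = 93 \left(- \frac{1}{71}\right) = - \frac{93}{71} \approx -1.3099$)
$I = - \frac{2193}{2}$ ($I = \frac{1}{2} \left(-2193\right) = - \frac{2193}{2} \approx -1096.5$)
$k = - \frac{744}{71}$ ($k = \left(- \frac{93}{71}\right) 8 = - \frac{744}{71} \approx -10.479$)
$k 24 - I = \left(- \frac{744}{71}\right) 24 - - \frac{2193}{2} = - \frac{17856}{71} + \frac{2193}{2} = \frac{119991}{142}$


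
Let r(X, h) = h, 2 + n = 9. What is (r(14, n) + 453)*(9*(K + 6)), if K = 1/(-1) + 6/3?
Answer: 28980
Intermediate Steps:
n = 7 (n = -2 + 9 = 7)
K = 1 (K = 1*(-1) + 6*(⅓) = -1 + 2 = 1)
(r(14, n) + 453)*(9*(K + 6)) = (7 + 453)*(9*(1 + 6)) = 460*(9*7) = 460*63 = 28980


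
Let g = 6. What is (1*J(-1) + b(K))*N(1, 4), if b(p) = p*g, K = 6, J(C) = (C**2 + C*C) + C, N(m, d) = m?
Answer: 37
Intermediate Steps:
J(C) = C + 2*C**2 (J(C) = (C**2 + C**2) + C = 2*C**2 + C = C + 2*C**2)
b(p) = 6*p (b(p) = p*6 = 6*p)
(1*J(-1) + b(K))*N(1, 4) = (1*(-(1 + 2*(-1))) + 6*6)*1 = (1*(-(1 - 2)) + 36)*1 = (1*(-1*(-1)) + 36)*1 = (1*1 + 36)*1 = (1 + 36)*1 = 37*1 = 37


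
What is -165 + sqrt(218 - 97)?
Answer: -154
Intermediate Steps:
-165 + sqrt(218 - 97) = -165 + sqrt(121) = -165 + 11 = -154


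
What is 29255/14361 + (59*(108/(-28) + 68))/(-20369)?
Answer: 3790828414/2047634463 ≈ 1.8513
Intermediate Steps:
29255/14361 + (59*(108/(-28) + 68))/(-20369) = 29255*(1/14361) + (59*(108*(-1/28) + 68))*(-1/20369) = 29255/14361 + (59*(-27/7 + 68))*(-1/20369) = 29255/14361 + (59*(449/7))*(-1/20369) = 29255/14361 + (26491/7)*(-1/20369) = 29255/14361 - 26491/142583 = 3790828414/2047634463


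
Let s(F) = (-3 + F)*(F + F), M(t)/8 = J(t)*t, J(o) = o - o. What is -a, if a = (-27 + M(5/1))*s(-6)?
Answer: 2916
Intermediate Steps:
J(o) = 0
M(t) = 0 (M(t) = 8*(0*t) = 8*0 = 0)
s(F) = 2*F*(-3 + F) (s(F) = (-3 + F)*(2*F) = 2*F*(-3 + F))
a = -2916 (a = (-27 + 0)*(2*(-6)*(-3 - 6)) = -54*(-6)*(-9) = -27*108 = -2916)
-a = -1*(-2916) = 2916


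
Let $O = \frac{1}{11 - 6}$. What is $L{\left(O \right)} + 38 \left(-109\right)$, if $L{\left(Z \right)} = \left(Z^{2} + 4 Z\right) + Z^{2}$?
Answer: $- \frac{103528}{25} \approx -4141.1$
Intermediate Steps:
$O = \frac{1}{5} \approx 0.2$
$L{\left(Z \right)} = 2 Z^{2} + 4 Z$
$L{\left(O \right)} + 38 \left(-109\right) = 2 \cdot \frac{1}{5} \left(2 + \frac{1}{5}\right) + 38 \left(-109\right) = 2 \cdot \frac{1}{5} \cdot \frac{11}{5} - 4142 = \frac{22}{25} - 4142 = - \frac{103528}{25}$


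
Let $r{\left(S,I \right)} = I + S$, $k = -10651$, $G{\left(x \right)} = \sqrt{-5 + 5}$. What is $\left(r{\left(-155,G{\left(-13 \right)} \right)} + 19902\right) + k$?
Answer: $9096$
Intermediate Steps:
$G{\left(x \right)} = 0$ ($G{\left(x \right)} = \sqrt{0} = 0$)
$\left(r{\left(-155,G{\left(-13 \right)} \right)} + 19902\right) + k = \left(\left(0 - 155\right) + 19902\right) - 10651 = \left(-155 + 19902\right) - 10651 = 19747 - 10651 = 9096$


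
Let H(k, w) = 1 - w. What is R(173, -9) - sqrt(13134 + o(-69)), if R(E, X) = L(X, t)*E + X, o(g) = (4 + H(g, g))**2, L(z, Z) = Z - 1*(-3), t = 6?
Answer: 1548 - sqrt(18610) ≈ 1411.6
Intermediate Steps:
L(z, Z) = 3 + Z (L(z, Z) = Z + 3 = 3 + Z)
o(g) = (5 - g)**2 (o(g) = (4 + (1 - g))**2 = (5 - g)**2)
R(E, X) = X + 9*E (R(E, X) = (3 + 6)*E + X = 9*E + X = X + 9*E)
R(173, -9) - sqrt(13134 + o(-69)) = (-9 + 9*173) - sqrt(13134 + (-5 - 69)**2) = (-9 + 1557) - sqrt(13134 + (-74)**2) = 1548 - sqrt(13134 + 5476) = 1548 - sqrt(18610)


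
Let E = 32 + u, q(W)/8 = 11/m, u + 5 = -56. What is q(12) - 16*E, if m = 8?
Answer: 475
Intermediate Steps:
u = -61 (u = -5 - 56 = -61)
q(W) = 11 (q(W) = 8*(11/8) = 11)
E = -29 (E = 32 - 61 = -29)
q(12) - 16*E = 11 - 16*(-29) = 11 + 464 = 475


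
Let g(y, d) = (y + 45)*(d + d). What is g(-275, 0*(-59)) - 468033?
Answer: -468033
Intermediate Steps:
g(y, d) = 2*d*(45 + y) (g(y, d) = (45 + y)*(2*d) = 2*d*(45 + y))
g(-275, 0*(-59)) - 468033 = 2*(0*(-59))*(45 - 275) - 468033 = 2*0*(-230) - 468033 = 0 - 468033 = -468033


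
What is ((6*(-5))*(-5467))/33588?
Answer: 27335/5598 ≈ 4.8830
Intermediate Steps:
((6*(-5))*(-5467))/33588 = -30*(-5467)*(1/33588) = 164010*(1/33588) = 27335/5598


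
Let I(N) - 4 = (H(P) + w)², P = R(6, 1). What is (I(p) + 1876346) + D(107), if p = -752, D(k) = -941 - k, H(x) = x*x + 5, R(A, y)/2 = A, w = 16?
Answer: 1902527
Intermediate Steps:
R(A, y) = 2*A
P = 12 (P = 2*6 = 12)
H(x) = 5 + x² (H(x) = x² + 5 = 5 + x²)
I(N) = 27229 (I(N) = 4 + ((5 + 12²) + 16)² = 4 + ((5 + 144) + 16)² = 4 + (149 + 16)² = 4 + 165² = 4 + 27225 = 27229)
(I(p) + 1876346) + D(107) = (27229 + 1876346) + (-941 - 1*107) = 1903575 + (-941 - 107) = 1903575 - 1048 = 1902527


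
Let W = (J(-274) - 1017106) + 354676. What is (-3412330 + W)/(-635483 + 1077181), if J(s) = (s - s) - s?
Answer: -2037243/220849 ≈ -9.2246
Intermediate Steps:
J(s) = -s (J(s) = 0 - s = -s)
W = -662156 (W = (-1*(-274) - 1017106) + 354676 = (274 - 1017106) + 354676 = -1016832 + 354676 = -662156)
(-3412330 + W)/(-635483 + 1077181) = (-3412330 - 662156)/(-635483 + 1077181) = -4074486/441698 = -4074486*1/441698 = -2037243/220849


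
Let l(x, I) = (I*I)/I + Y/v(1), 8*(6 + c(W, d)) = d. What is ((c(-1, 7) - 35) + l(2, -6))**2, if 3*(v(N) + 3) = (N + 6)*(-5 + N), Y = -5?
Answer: 183142089/87616 ≈ 2090.3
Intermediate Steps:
c(W, d) = -6 + d/8
v(N) = -3 + (-5 + N)*(6 + N)/3 (v(N) = -3 + ((N + 6)*(-5 + N))/3 = -3 + ((6 + N)*(-5 + N))/3 = -3 + ((-5 + N)*(6 + N))/3 = -3 + (-5 + N)*(6 + N)/3)
l(x, I) = 15/37 + I (l(x, I) = (I*I)/I - 5/(-13 + (1/3)*1 + (1/3)*1**2) = I**2/I - 5/(-13 + 1/3 + (1/3)*1) = I - 5/(-13 + 1/3 + 1/3) = I - 5/(-37/3) = I - 5*(-3/37) = I + 15/37 = 15/37 + I)
((c(-1, 7) - 35) + l(2, -6))**2 = (((-6 + (1/8)*7) - 35) + (15/37 - 6))**2 = (((-6 + 7/8) - 35) - 207/37)**2 = ((-41/8 - 35) - 207/37)**2 = (-321/8 - 207/37)**2 = (-13533/296)**2 = 183142089/87616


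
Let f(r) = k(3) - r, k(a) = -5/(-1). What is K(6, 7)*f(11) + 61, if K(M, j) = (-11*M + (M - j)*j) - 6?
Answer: 535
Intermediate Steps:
k(a) = 5 (k(a) = -5*(-1) = 5)
K(M, j) = -6 - 11*M + j*(M - j) (K(M, j) = (-11*M + j*(M - j)) - 6 = -6 - 11*M + j*(M - j))
f(r) = 5 - r
K(6, 7)*f(11) + 61 = (-6 - 1*7**2 - 11*6 + 6*7)*(5 - 1*11) + 61 = (-6 - 1*49 - 66 + 42)*(5 - 11) + 61 = (-6 - 49 - 66 + 42)*(-6) + 61 = -79*(-6) + 61 = 474 + 61 = 535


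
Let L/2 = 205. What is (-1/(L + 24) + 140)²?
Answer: 3691656081/188356 ≈ 19599.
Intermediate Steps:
L = 410 (L = 2*205 = 410)
(-1/(L + 24) + 140)² = (-1/(410 + 24) + 140)² = (-1/434 + 140)² = (60759/434)² = 3691656081/188356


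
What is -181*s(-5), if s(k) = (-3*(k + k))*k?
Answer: 27150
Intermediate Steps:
s(k) = -6*k**2 (s(k) = (-6*k)*k = -6*k**2)
-181*s(-5) = -(-1086)*(-5)**2 = -(-1086)*25 = -181*(-150) = 27150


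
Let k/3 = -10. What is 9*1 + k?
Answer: -21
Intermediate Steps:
k = -30 (k = 3*(-10) = -30)
9*1 + k = 9*1 - 30 = 9 - 30 = -21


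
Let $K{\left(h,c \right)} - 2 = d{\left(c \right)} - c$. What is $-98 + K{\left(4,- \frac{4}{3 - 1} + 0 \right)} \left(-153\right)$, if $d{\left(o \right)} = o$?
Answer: $-404$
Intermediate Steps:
$K{\left(h,c \right)} = 2$ ($K{\left(h,c \right)} = 2 + \left(c - c\right) = 2 + 0 = 2$)
$-98 + K{\left(4,- \frac{4}{3 - 1} + 0 \right)} \left(-153\right) = -98 + 2 \left(-153\right) = -98 - 306 = -404$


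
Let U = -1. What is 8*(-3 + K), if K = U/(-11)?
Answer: -256/11 ≈ -23.273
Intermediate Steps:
K = 1/11 (K = -1/(-11) = -1*(-1/11) = 1/11 ≈ 0.090909)
8*(-3 + K) = 8*(-3 + 1/11) = 8*(-32/11) = -256/11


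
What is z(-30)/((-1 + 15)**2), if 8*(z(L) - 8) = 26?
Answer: 45/784 ≈ 0.057398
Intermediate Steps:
z(L) = 45/4 (z(L) = 8 + (1/8)*26 = 8 + 13/4 = 45/4)
z(-30)/((-1 + 15)**2) = 45/(4*((-1 + 15)**2)) = 45/(4*(14**2)) = (45/4)/196 = (45/4)*(1/196) = 45/784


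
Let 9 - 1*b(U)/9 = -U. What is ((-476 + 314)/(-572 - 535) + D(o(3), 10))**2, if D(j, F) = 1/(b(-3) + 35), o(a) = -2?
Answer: 330625/13315201 ≈ 0.024831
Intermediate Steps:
b(U) = 81 + 9*U (b(U) = 81 - (-9)*U = 81 + 9*U)
D(j, F) = 1/89 (D(j, F) = 1/((81 + 9*(-3)) + 35) = 1/((81 - 27) + 35) = 1/(54 + 35) = 1/89)
((-476 + 314)/(-572 - 535) + D(o(3), 10))**2 = ((-476 + 314)/(-572 - 535) + 1/89)**2 = (-162/(-1107) + 1/89)**2 = (-162*(-1/1107) + 1/89)**2 = (6/41 + 1/89)**2 = (575/3649)**2 = 330625/13315201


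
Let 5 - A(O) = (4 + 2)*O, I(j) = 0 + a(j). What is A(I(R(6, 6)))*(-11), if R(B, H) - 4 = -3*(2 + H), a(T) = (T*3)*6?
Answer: -23815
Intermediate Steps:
a(T) = 18*T (a(T) = (3*T)*6 = 18*T)
R(B, H) = -2 - 3*H (R(B, H) = 4 - 3*(2 + H) = 4 + (-6 - 3*H) = -2 - 3*H)
I(j) = 18*j (I(j) = 0 + 18*j = 18*j)
A(O) = 5 - 6*O (A(O) = 5 - (4 + 2)*O = 5 - 6*O)
A(I(R(6, 6)))*(-11) = (5 - 108*(-2 - 3*6))*(-11) = (5 - 108*(-2 - 18))*(-11) = (5 - 108*(-20))*(-11) = (5 - 6*(-360))*(-11) = (5 + 2160)*(-11) = 2165*(-11) = -23815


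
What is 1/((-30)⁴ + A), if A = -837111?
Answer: -1/27111 ≈ -3.6885e-5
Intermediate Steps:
1/((-30)⁴ + A) = 1/((-30)⁴ - 837111) = 1/(810000 - 837111) = 1/(-27111) = -1/27111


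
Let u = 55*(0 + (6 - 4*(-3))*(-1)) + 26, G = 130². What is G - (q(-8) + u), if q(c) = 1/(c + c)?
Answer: 285825/16 ≈ 17864.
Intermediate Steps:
q(c) = 1/(2*c)
G = 16900
u = -964 (u = 55*(0 + (6 + 12)*(-1)) + 26 = 55*(0 + 18*(-1)) + 26 = 55*(0 - 18) + 26 = 55*(-18) + 26 = -990 + 26 = -964)
G - (q(-8) + u) = 16900 - ((½)/(-8) - 964) = 16900 - ((½)*(-⅛) - 964) = 16900 - (-1/16 - 964) = 16900 - 1*(-15425/16) = 16900 + 15425/16 = 285825/16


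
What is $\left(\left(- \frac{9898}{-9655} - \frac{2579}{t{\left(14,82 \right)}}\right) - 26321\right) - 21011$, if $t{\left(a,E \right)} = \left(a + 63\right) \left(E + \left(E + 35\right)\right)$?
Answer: $- \frac{7002338051771}{147943565} \approx -47331.0$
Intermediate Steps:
$t{\left(a,E \right)} = \left(35 + 2 E\right) \left(63 + a\right)$ ($t{\left(a,E \right)} = \left(63 + a\right) \left(E + \left(35 + E\right)\right) = \left(63 + a\right) \left(35 + 2 E\right) = \left(35 + 2 E\right) \left(63 + a\right)$)
$\left(\left(- \frac{9898}{-9655} - \frac{2579}{t{\left(14,82 \right)}}\right) - 26321\right) - 21011 = \left(\left(- \frac{9898}{-9655} - \frac{2579}{2205 + 35 \cdot 14 + 126 \cdot 82 + 2 \cdot 82 \cdot 14}\right) - 26321\right) - 21011 = \left(\left(\left(-9898\right) \left(- \frac{1}{9655}\right) - \frac{2579}{2205 + 490 + 10332 + 2296}\right) - 26321\right) - 21011 = \left(\left(\frac{9898}{9655} - \frac{2579}{15323}\right) - 26321\right) - 21011 = \left(\frac{126766809}{147943565} - 26321\right) - 21011 = - \frac{3893895807556}{147943565} - 21011 = - \frac{7002338051771}{147943565}$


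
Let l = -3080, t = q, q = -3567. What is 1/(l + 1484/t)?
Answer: -3567/10987844 ≈ -0.00032463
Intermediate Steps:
t = -3567
1/(l + 1484/t) = 1/(-3080 + 1484/(-3567)) = 1/(-3080 + 1484*(-1/3567)) = 1/(-3080 - 1484/3567) = 1/(-10987844/3567) = -3567/10987844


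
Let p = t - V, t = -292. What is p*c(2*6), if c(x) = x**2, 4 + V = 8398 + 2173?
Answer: -1563696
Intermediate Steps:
V = 10567 (V = -4 + (8398 + 2173) = -4 + 10571 = 10567)
p = -10859 (p = -292 - 1*10567 = -292 - 10567 = -10859)
p*c(2*6) = -10859*(2*6)**2 = -10859*12**2 = -10859*144 = -1563696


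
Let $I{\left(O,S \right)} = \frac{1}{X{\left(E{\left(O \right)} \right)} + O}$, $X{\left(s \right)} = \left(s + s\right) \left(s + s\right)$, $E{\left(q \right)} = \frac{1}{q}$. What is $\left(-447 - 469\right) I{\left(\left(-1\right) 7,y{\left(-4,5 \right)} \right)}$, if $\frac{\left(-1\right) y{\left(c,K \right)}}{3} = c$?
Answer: $\frac{44884}{339} \approx 132.4$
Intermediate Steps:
$y{\left(c,K \right)} = - 3 c$
$X{\left(s \right)} = 4 s^{2}$ ($X{\left(s \right)} = 2 s 2 s = 4 s^{2}$)
$I{\left(O,S \right)} = \frac{1}{O + \frac{4}{O^{2}}}$ ($I{\left(O,S \right)} = \frac{1}{4 \left(\frac{1}{O}\right)^{2} + O} = \frac{1}{\frac{4}{O^{2}} + O} = \frac{1}{O + \frac{4}{O^{2}}}$)
$\left(-447 - 469\right) I{\left(\left(-1\right) 7,y{\left(-4,5 \right)} \right)} = \left(-447 - 469\right) \frac{\left(\left(-1\right) 7\right)^{2}}{4 + \left(\left(-1\right) 7\right)^{3}} = - 916 \frac{\left(-7\right)^{2}}{4 + \left(-7\right)^{3}} = - 916 \frac{49}{4 - 343} = - 916 \frac{49}{-339} = - 916 \cdot 49 \left(- \frac{1}{339}\right) = \left(-916\right) \left(- \frac{49}{339}\right) = \frac{44884}{339}$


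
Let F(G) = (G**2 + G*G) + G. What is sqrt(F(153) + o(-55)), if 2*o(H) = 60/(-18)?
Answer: 2*sqrt(105681)/3 ≈ 216.72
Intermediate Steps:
o(H) = -5/3 (o(H) = (60/(-18))/2 = (60*(-1/18))/2 = (1/2)*(-10/3) = -5/3)
F(G) = G + 2*G**2 (F(G) = (G**2 + G**2) + G = 2*G**2 + G = G + 2*G**2)
sqrt(F(153) + o(-55)) = sqrt(153*(1 + 2*153) - 5/3) = sqrt(153*(1 + 306) - 5/3) = sqrt(153*307 - 5/3) = sqrt(46971 - 5/3) = sqrt(140908/3) = 2*sqrt(105681)/3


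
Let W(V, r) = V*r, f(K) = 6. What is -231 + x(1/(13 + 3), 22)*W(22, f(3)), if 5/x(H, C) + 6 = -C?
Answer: -1782/7 ≈ -254.57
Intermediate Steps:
x(H, C) = 5/(-6 - C)
-231 + x(1/(13 + 3), 22)*W(22, f(3)) = -231 + (-5/(6 + 22))*(22*6) = -231 - 5/28*132 = -231 - 165/7 = -1782/7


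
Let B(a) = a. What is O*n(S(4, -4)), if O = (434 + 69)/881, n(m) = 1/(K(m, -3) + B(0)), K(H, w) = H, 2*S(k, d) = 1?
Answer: 1006/881 ≈ 1.1419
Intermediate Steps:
S(k, d) = 1/2 (S(k, d) = (1/2)*1 = 1/2)
n(m) = 1/m (n(m) = 1/(m + 0) = 1/m)
O = 503/881 (O = 503*(1/881) = 503/881 ≈ 0.57094)
O*n(S(4, -4)) = 503/(881*(1/2)) = (503/881)*2 = 1006/881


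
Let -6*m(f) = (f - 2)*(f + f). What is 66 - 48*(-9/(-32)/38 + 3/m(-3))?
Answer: 35889/380 ≈ 94.445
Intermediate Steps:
m(f) = -f*(-2 + f)/3 (m(f) = -(f - 2)*(f + f)/6 = -(-2 + f)*2*f/6 = -f*(-2 + f)/3)
66 - 48*(-9/(-32)/38 + 3/m(-3)) = 66 - 48*(-9/(-32)/38 + 3/(((1/3)*(-3)*(2 - 1*(-3))))) = 66 - 48*(-9*(-1/32)*(1/38) + 3/(((1/3)*(-3)*(2 + 3)))) = 66 - 48*((9/32)*(1/38) + 3/(((1/3)*(-3)*5))) = 66 - 48*(9/1216 + 3/(-5)) = 66 - 48*(9/1216 + 3*(-1/5)) = 66 - 48*(9/1216 - 3/5) = 66 - 48*(-3603/6080) = 66 + 10809/380 = 35889/380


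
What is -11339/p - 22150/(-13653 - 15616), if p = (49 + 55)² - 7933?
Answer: -268022741/84382527 ≈ -3.1763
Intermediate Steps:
p = 2883 (p = 104² - 7933 = 10816 - 7933 = 2883)
-11339/p - 22150/(-13653 - 15616) = -11339/2883 - 22150/(-13653 - 15616) = -11339*1/2883 - 22150/(-29269) = -11339/2883 - 22150*(-1/29269) = -11339/2883 + 22150/29269 = -268022741/84382527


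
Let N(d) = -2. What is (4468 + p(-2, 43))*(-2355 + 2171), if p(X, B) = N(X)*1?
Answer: -821744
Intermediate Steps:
p(X, B) = -2 (p(X, B) = -2*1 = -2)
(4468 + p(-2, 43))*(-2355 + 2171) = (4468 - 2)*(-2355 + 2171) = 4466*(-184) = -821744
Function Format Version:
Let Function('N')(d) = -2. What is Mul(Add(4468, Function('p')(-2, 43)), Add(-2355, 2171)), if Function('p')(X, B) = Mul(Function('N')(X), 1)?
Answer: -821744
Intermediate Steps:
Function('p')(X, B) = -2 (Function('p')(X, B) = Mul(-2, 1) = -2)
Mul(Add(4468, Function('p')(-2, 43)), Add(-2355, 2171)) = Mul(Add(4468, -2), Add(-2355, 2171)) = Mul(4466, -184) = -821744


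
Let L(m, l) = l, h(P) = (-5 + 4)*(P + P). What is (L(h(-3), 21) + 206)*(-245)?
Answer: -55615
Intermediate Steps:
h(P) = -2*P
(L(h(-3), 21) + 206)*(-245) = (21 + 206)*(-245) = 227*(-245) = -55615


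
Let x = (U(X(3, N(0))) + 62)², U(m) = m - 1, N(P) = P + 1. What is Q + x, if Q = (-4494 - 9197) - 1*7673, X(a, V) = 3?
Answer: -17268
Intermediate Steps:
N(P) = 1 + P
U(m) = -1 + m
x = 4096 (x = ((-1 + 3) + 62)² = (2 + 62)² = 64² = 4096)
Q = -21364 (Q = -13691 - 7673 = -21364)
Q + x = -21364 + 4096 = -17268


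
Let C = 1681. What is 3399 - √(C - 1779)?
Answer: 3399 - 7*I*√2 ≈ 3399.0 - 9.8995*I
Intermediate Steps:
3399 - √(C - 1779) = 3399 - √(1681 - 1779) = 3399 - √(-98) = 3399 - 7*I*√2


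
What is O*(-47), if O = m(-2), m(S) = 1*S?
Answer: 94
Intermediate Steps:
m(S) = S
O = -2
O*(-47) = -2*(-47) = 94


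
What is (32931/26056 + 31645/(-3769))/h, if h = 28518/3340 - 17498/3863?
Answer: -2259294965959505/1269833558389924 ≈ -1.7792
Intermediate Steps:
h = 25860857/6451210 (h = 28518*(1/3340) - 17498*1/3863 = 14259/1670 - 17498/3863 = 25860857/6451210 ≈ 4.0087)
(32931/26056 + 31645/(-3769))/h = (32931/26056 + 31645/(-3769))/(25860857/6451210) = (32931*(1/26056) + 31645*(-1/3769))*(6451210/25860857) = (32931/26056 - 31645/3769)*(6451210/25860857) = -700425181/98205064*6451210/25860857 = -2259294965959505/1269833558389924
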